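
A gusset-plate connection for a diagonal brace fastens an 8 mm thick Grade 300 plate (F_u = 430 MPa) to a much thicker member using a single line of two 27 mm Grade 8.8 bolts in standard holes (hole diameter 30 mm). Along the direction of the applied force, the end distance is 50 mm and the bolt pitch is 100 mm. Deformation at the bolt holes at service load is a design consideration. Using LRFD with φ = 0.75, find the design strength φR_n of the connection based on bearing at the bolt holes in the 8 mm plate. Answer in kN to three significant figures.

276 kN

Per bolt r_n = 1.2 l_c t F_u ≤ 2.4 d t F_u; upper limit = 2.4 × 27 × 8 × 430 / 1000 = 222.9 kN.
Edge bolt: l_c = 50 − 30/2 = 35 mm → 1.2 × 35 × 8 × 430 / 1000 = 144.5 → r_n = 144.5 kN.
Interior bolts: l_c = 100 − 30 = 70 mm → 1.2 × 70 × 8 × 430 / 1000 = 289 → r_n = 222.9 kN.
R_n = 1 × 144.5 + 1 × 222.9 = 367.4 kN.
Design strength φR_n = 0.75 × 367.4 = 276 kN.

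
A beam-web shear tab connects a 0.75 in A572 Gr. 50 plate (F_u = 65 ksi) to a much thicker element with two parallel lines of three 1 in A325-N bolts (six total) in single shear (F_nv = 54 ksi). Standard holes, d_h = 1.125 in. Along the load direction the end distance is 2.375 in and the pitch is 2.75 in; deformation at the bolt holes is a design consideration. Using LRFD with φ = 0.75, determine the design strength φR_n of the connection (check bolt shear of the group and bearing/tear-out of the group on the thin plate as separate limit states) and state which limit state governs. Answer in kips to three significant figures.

191 kips (bolt shear governs)

Bolt shear: A_b = π·1²/4 = 0.7854 in²; R_n = 54 × 0.7854 × 6 × 1 = 254.5 kips → 0.75 × 254.5 = 191 kips.
Bearing (1.2 l_c t F_u ≤ 2.4 d t F_u): upper limit = 2.4·1·0.75·65 = 117 kips.
  Edge l_c = 2.375 − 1.125/2 = 1.812 → r_n = 106 kips; interior l_c = 2.75 − 1.125 = 1.625 → r_n = 95.06 kips.
  R_n,bearing = 2·106 + 4·95.06 = 592.3 kips → 0.75 × 592.3 = 444 kips.
Bolt shear governs: 191 kips.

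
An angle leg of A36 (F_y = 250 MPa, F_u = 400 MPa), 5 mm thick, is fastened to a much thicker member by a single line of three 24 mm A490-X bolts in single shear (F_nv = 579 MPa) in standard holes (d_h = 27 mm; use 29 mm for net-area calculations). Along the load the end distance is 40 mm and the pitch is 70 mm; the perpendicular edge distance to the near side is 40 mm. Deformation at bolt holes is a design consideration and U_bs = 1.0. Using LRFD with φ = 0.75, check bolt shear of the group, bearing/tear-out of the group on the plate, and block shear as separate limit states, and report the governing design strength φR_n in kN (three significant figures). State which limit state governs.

Bolt shear: A_b = π·24²/4 = 452.4 mm²; R_n = 579 × 452.4 × 3 × 1 / 1000 = 785.8 kN → 0.75 × 785.8 = 589 kN.
Bearing: edge l_c = 26.5, r_n = 63.6 kN; interior l_c = 43, r_n = 103.2 kN; R_n = 63.6 + 2·103.2 = 270 kN → 202 kN.
Block shear: A_gv = 900, A_nv = 537.5, A_nt = 127.5 mm²; R_n = min(0.6F_uA_nv, 0.6F_yA_gv) + U_bs·F_u·A_nt = 180 kN → 135 kN.
Block shear governs: 135 kN.

135 kN (block shear governs)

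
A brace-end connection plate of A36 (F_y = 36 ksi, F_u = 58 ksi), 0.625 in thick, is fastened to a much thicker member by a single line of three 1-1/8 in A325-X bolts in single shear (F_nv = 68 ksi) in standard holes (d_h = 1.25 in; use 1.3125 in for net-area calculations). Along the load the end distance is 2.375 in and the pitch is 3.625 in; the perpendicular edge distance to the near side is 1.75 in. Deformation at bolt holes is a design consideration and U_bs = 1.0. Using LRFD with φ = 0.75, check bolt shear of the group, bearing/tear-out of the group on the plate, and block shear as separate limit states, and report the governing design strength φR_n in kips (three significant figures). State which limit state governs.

127 kips (block shear governs)

Bolt shear: A_b = π·1.125²/4 = 0.994 in²; R_n = 68 × 0.994 × 3 × 1 = 202.8 kips → 0.75 × 202.8 = 152 kips.
Bearing: edge l_c = 1.75, r_n = 76.12 kips; interior l_c = 2.375, r_n = 97.87 kips; R_n = 76.12 + 2·97.87 = 271.9 kips → 204 kips.
Block shear: A_gv = 6.016, A_nv = 3.965, A_nt = 0.6836 in²; R_n = min(0.6F_uA_nv, 0.6F_yA_gv) + U_bs·F_u·A_nt = 169.6 kips → 127 kips.
Block shear governs: 127 kips.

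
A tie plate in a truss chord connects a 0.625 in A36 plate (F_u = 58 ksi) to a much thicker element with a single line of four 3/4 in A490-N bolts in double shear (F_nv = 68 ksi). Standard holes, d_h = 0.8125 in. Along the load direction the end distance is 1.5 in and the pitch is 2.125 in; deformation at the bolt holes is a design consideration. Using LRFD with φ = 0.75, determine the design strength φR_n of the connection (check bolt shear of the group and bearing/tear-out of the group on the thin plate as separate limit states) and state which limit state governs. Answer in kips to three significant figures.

Bolt shear: A_b = π·0.75²/4 = 0.4418 in²; R_n = 68 × 0.4418 × 4 × 2 = 240.3 kips → 0.75 × 240.3 = 180 kips.
Bearing (1.2 l_c t F_u ≤ 2.4 d t F_u): upper limit = 2.4·0.75·0.625·58 = 65.25 kips.
  Edge l_c = 1.5 − 0.8125/2 = 1.094 → r_n = 47.58 kips; interior l_c = 2.125 − 0.8125 = 1.312 → r_n = 57.09 kips.
  R_n,bearing = 1·47.58 + 3·57.09 = 218.9 kips → 0.75 × 218.9 = 164 kips.
Bearing governs: 164 kips.

164 kips (bearing governs)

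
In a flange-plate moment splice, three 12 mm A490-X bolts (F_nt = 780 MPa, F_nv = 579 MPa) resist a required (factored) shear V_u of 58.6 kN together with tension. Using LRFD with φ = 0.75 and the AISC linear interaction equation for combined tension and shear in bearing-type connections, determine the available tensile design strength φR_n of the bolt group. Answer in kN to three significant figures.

A_b = π·12²/4 = 113.1 mm²; f_rv = 58.6 × 1000 / (3 × 113.1) = 172.7 MPa.
F'_nt = 1.3 F_nt − (F_nt / φF_nv) f_rv = 1.3·780 − (780/(0.75·579))·172.7 = 703.8 MPa, capped at F_nt → F'_nt = 703.8 MPa.
R_n = F'_nt · A_b · n = 703.8 × 113.1 × 3 / 1000 = 238.8 kN.
Design strength φR_n = 0.75 × 238.8 = 179 kN.

179 kN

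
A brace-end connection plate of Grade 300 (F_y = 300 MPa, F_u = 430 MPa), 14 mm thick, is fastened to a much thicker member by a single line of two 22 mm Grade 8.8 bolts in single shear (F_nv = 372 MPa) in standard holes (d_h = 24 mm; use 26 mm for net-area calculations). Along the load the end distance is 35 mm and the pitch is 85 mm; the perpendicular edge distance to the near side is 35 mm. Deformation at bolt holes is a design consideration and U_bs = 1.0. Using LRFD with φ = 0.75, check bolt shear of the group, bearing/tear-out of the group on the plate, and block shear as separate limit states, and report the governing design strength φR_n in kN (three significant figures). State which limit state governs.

Bolt shear: A_b = π·22²/4 = 380.1 mm²; R_n = 372 × 380.1 × 2 × 1 / 1000 = 282.8 kN → 0.75 × 282.8 = 212 kN.
Bearing: edge l_c = 23, r_n = 166.2 kN; interior l_c = 61, r_n = 317.9 kN; R_n = 166.2 + 1·317.9 = 484 kN → 363 kN.
Block shear: A_gv = 1680, A_nv = 1134, A_nt = 308 mm²; R_n = min(0.6F_uA_nv, 0.6F_yA_gv) + U_bs·F_u·A_nt = 425 kN → 319 kN.
Bolt shear governs: 212 kN.

212 kN (bolt shear governs)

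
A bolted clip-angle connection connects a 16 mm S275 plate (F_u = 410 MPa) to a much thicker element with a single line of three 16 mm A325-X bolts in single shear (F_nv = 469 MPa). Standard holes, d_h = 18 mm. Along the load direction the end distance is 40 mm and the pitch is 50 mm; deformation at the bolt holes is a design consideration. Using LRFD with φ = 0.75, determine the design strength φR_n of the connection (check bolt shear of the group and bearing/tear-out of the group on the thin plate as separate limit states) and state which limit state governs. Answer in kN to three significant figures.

212 kN (bolt shear governs)

Bolt shear: A_b = π·16²/4 = 201.1 mm²; R_n = 469 × 201.1 × 3 × 1 / 1000 = 282.9 kN → 0.75 × 282.9 = 212 kN.
Bearing (1.2 l_c t F_u ≤ 2.4 d t F_u): upper limit = 2.4·16·16·410 / 1000 = 251.9 kN.
  Edge l_c = 40 − 18/2 = 31 → r_n = 244 kN; interior l_c = 50 − 18 = 32 → r_n = 251.9 kN.
  R_n,bearing = 1·244 + 2·251.9 = 747.8 kN → 0.75 × 747.8 = 561 kN.
Bolt shear governs: 212 kN.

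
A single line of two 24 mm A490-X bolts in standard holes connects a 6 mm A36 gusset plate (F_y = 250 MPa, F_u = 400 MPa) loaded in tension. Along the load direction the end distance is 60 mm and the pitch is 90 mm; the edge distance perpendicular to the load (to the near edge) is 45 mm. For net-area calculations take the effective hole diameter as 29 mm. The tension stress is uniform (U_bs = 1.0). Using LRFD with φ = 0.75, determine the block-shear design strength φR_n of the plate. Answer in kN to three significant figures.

Shear plane L_v = 60 + 1·90 = 150 mm; A_gv = 150 × 6 = 900 mm².
A_nv = (150 − 1.5·29) × 6 = 639 mm².
A_nt = (45 − 0.5·29) × 6 = 183 mm².
0.6 F_u A_nv = 153.4 kN; 0.6 F_y A_gv = 135 kN → shear yielding governs the shear term.
R_n = 135 + 1.0 × 400 × 183 / 1000 = 208.2 kN.
Design strength φR_n = 0.75 × 208.2 = 156 kN.

156 kN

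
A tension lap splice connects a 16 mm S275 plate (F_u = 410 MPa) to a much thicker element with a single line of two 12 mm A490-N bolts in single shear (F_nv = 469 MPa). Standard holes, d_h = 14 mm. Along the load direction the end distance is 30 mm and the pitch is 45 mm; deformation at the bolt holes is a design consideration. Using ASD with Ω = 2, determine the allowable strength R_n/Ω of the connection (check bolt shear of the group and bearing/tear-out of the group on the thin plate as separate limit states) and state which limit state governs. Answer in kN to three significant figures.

53 kN (bolt shear governs)

Bolt shear: A_b = π·12²/4 = 113.1 mm²; R_n = 469 × 113.1 × 2 × 1 / 1000 = 106.1 kN → 106.1 / 2 = 53 kN.
Bearing (1.2 l_c t F_u ≤ 2.4 d t F_u): upper limit = 2.4·12·16·410 / 1000 = 188.9 kN.
  Edge l_c = 30 − 14/2 = 23 → r_n = 181.1 kN; interior l_c = 45 − 14 = 31 → r_n = 188.9 kN.
  R_n,bearing = 1·181.1 + 1·188.9 = 370 kN → 370 / 2 = 185 kN.
Bolt shear governs: 53 kN.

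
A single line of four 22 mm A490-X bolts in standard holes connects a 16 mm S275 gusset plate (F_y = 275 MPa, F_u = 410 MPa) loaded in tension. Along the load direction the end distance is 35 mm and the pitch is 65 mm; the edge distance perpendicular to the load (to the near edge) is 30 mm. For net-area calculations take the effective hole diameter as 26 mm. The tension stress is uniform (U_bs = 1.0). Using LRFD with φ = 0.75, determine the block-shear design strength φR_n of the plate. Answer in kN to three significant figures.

494 kN

Shear plane L_v = 35 + 3·65 = 230 mm; A_gv = 230 × 16 = 3680 mm².
A_nv = (230 − 3.5·26) × 16 = 2224 mm².
A_nt = (30 − 0.5·26) × 16 = 272 mm².
0.6 F_u A_nv = 547.1 kN; 0.6 F_y A_gv = 607.2 kN → shear rupture governs the shear term.
R_n = 547.1 + 1.0 × 410 × 272 / 1000 = 658.6 kN.
Design strength φR_n = 0.75 × 658.6 = 494 kN.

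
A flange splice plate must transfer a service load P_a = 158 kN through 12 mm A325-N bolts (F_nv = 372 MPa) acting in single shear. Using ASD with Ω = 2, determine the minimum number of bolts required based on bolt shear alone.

8 bolts

A_b = π·12²/4 = 113.1 mm².
Per-bolt allowable strength R_n/Ω = 372 × 113.1 × 1 / 1000 / 2 = 21.04 kN.
n ≥ 158 / 21.04 = 7.511 → use 8 bolts.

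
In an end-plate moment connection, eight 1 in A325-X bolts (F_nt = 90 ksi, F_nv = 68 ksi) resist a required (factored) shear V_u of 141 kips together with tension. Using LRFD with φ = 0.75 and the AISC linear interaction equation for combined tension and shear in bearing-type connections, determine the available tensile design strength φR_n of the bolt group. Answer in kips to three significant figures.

365 kips

A_b = π·1²/4 = 0.7854 in²; f_rv = 141 / (8 × 0.7854) = 22.44 ksi.
F'_nt = 1.3 F_nt − (F_nt / φF_nv) f_rv = 1.3·90 − (90/(0.75·68))·22.44 = 77.4 ksi, capped at F_nt → F'_nt = 77.4 ksi.
R_n = F'_nt · A_b · n = 77.4 × 0.7854 × 8 = 486.3 kips.
Design strength φR_n = 0.75 × 486.3 = 365 kips.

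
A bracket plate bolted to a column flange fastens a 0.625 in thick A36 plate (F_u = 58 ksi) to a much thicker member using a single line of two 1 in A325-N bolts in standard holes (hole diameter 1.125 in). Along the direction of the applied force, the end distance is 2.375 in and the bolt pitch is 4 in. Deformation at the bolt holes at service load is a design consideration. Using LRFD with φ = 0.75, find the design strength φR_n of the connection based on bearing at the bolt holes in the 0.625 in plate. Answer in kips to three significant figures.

Per bolt r_n = 1.2 l_c t F_u ≤ 2.4 d t F_u; upper limit = 2.4 × 1 × 0.625 × 58 = 87 kips.
Edge bolt: l_c = 2.375 − 1.125/2 = 1.812 in → 1.2 × 1.812 × 0.625 × 58 = 78.84 → r_n = 78.84 kips.
Interior bolts: l_c = 4 − 1.125 = 2.875 in → 1.2 × 2.875 × 0.625 × 58 = 125.1 → r_n = 87 kips.
R_n = 1 × 78.84 + 1 × 87 = 165.8 kips.
Design strength φR_n = 0.75 × 165.8 = 124 kips.

124 kips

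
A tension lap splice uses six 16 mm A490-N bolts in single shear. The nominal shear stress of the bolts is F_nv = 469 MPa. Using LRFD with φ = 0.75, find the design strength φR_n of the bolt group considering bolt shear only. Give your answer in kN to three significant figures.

424 kN

A_b = π × 16² / 4 = 201.1 mm².
R_n = F_nv · A_b · n · n_s = 469 × 201.1 × 6 × 1 / 1000 = 565.8 kN.
Design strength φR_n = 0.75 × 565.8 = 424 kN.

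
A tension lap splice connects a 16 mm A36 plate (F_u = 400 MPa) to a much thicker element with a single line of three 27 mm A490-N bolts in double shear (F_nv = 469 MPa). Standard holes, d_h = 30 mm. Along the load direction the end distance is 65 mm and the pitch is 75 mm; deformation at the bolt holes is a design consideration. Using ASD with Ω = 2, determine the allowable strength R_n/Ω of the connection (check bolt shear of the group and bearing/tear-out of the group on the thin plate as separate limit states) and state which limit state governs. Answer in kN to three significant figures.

Bolt shear: A_b = π·27²/4 = 572.6 mm²; R_n = 469 × 572.6 × 3 × 2 / 1000 = 1611 kN → 1611 / 2 = 806 kN.
Bearing (1.2 l_c t F_u ≤ 2.4 d t F_u): upper limit = 2.4·27·16·400 / 1000 = 414.7 kN.
  Edge l_c = 65 − 30/2 = 50 → r_n = 384 kN; interior l_c = 75 − 30 = 45 → r_n = 345.6 kN.
  R_n,bearing = 1·384 + 2·345.6 = 1075 kN → 1075 / 2 = 538 kN.
Bearing governs: 538 kN.

538 kN (bearing governs)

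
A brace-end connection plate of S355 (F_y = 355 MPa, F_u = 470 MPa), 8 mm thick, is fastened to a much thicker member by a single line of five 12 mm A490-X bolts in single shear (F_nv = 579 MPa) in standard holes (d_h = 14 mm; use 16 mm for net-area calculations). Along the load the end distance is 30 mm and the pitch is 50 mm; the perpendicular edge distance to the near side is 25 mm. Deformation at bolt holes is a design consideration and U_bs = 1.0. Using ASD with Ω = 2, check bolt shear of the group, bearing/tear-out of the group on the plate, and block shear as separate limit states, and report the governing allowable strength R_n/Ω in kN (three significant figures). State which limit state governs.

Bolt shear: A_b = π·12²/4 = 113.1 mm²; R_n = 579 × 113.1 × 5 × 1 / 1000 = 327.4 kN → 327.4 / 2 = 164 kN.
Bearing: edge l_c = 23, r_n = 103.8 kN; interior l_c = 36, r_n = 108.3 kN; R_n = 103.8 + 4·108.3 = 536.9 kN → 268 kN.
Block shear: A_gv = 1840, A_nv = 1264, A_nt = 136 mm²; R_n = min(0.6F_uA_nv, 0.6F_yA_gv) + U_bs·F_u·A_nt = 420.4 kN → 210 kN.
Bolt shear governs: 164 kN.

164 kN (bolt shear governs)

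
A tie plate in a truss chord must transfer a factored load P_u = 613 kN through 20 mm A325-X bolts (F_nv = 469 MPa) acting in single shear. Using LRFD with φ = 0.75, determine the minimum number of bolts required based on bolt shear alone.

A_b = π·20²/4 = 314.2 mm².
Per-bolt design strength φR_n = 0.75 × 469 × 314.2 × 1 / 1000 = 110.5 kN.
n ≥ 613 / 110.5 = 5.547 → use 6 bolts.

6 bolts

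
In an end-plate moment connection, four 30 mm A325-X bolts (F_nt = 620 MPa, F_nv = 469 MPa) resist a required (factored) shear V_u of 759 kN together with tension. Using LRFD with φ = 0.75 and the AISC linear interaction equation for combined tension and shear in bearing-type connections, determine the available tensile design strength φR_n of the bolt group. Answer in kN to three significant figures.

A_b = π·30²/4 = 706.9 mm²; f_rv = 759 × 1000 / (4 × 706.9) = 268.4 MPa.
F'_nt = 1.3 F_nt − (F_nt / φF_nv) f_rv = 1.3·620 − (620/(0.75·469))·268.4 = 332.8 MPa, capped at F_nt → F'_nt = 332.8 MPa.
R_n = F'_nt · A_b · n = 332.8 × 706.9 × 4 / 1000 = 941.1 kN.
Design strength φR_n = 0.75 × 941.1 = 706 kN.

706 kN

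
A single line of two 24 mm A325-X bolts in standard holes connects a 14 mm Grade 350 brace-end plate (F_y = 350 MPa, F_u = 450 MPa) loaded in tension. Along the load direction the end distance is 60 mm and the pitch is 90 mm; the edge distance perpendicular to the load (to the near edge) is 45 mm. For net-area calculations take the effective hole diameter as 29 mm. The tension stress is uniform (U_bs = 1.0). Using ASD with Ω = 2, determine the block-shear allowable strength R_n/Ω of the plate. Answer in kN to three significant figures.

297 kN

Shear plane L_v = 60 + 1·90 = 150 mm; A_gv = 150 × 14 = 2100 mm².
A_nv = (150 − 1.5·29) × 14 = 1491 mm².
A_nt = (45 − 0.5·29) × 14 = 427 mm².
0.6 F_u A_nv = 402.6 kN; 0.6 F_y A_gv = 441 kN → shear rupture governs the shear term.
R_n = 402.6 + 1.0 × 450 × 427 / 1000 = 594.7 kN.
Allowable strength R_n/Ω = 594.7 / 2 = 297 kN.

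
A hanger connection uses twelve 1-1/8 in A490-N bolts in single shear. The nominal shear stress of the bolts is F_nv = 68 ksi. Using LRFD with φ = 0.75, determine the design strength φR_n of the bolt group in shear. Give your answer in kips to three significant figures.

A_b = π × 1.125² / 4 = 0.994 in².
R_n = F_nv · A_b · n · n_s = 68 × 0.994 × 12 × 1 = 811.1 kips.
Design strength φR_n = 0.75 × 811.1 = 608 kips.

608 kips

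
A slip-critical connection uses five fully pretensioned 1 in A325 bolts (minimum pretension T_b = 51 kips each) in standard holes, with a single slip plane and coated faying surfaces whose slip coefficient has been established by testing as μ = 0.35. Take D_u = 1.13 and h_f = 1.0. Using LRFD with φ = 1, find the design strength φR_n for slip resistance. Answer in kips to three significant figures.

R_n = μ · D_u · h_f · T_b · n_s · n_b = 0.35 × 1.13 × 1.0 × 51 × 1 × 5 = 100.9 kips.
Design strength φR_n = 1 × 100.9 = 101 kips.

101 kips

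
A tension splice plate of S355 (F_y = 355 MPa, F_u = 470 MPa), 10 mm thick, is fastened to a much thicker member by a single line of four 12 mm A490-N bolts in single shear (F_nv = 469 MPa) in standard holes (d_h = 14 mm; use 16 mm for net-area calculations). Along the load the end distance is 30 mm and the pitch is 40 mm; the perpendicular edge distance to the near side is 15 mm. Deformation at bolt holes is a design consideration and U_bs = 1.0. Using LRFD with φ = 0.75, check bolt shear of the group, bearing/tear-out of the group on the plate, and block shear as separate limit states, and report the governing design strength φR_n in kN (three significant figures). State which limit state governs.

159 kN (bolt shear governs)

Bolt shear: A_b = π·12²/4 = 113.1 mm²; R_n = 469 × 113.1 × 4 × 1 / 1000 = 212.2 kN → 0.75 × 212.2 = 159 kN.
Bearing: edge l_c = 23, r_n = 129.7 kN; interior l_c = 26, r_n = 135.4 kN; R_n = 129.7 + 3·135.4 = 535.8 kN → 402 kN.
Block shear: A_gv = 1500, A_nv = 940, A_nt = 70 mm²; R_n = min(0.6F_uA_nv, 0.6F_yA_gv) + U_bs·F_u·A_nt = 298 kN → 223 kN.
Bolt shear governs: 159 kN.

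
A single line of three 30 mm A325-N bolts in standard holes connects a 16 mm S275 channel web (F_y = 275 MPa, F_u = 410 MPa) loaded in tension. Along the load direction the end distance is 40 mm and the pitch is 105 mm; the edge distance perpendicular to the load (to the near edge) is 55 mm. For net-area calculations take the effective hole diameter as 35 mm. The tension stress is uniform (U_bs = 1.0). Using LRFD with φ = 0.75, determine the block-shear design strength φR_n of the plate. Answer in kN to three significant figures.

Shear plane L_v = 40 + 2·105 = 250 mm; A_gv = 250 × 16 = 4000 mm².
A_nv = (250 − 2.5·35) × 16 = 2600 mm².
A_nt = (55 − 0.5·35) × 16 = 600 mm².
0.6 F_u A_nv = 639.6 kN; 0.6 F_y A_gv = 660 kN → shear rupture governs the shear term.
R_n = 639.6 + 1.0 × 410 × 600 / 1000 = 885.6 kN.
Design strength φR_n = 0.75 × 885.6 = 664 kN.

664 kN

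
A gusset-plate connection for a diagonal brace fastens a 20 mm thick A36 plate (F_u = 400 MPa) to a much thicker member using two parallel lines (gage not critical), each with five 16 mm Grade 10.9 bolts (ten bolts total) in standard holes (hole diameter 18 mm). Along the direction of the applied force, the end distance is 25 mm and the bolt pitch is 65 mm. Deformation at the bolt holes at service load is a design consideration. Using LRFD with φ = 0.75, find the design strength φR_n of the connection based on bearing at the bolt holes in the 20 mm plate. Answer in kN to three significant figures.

2070 kN

Per bolt r_n = 1.2 l_c t F_u ≤ 2.4 d t F_u; upper limit = 2.4 × 16 × 20 × 400 / 1000 = 307.2 kN.
Edge bolt: l_c = 25 − 18/2 = 16 mm → 1.2 × 16 × 20 × 400 / 1000 = 153.6 → r_n = 153.6 kN.
Interior bolts: l_c = 65 − 18 = 47 mm → 1.2 × 47 × 20 × 400 / 1000 = 451.2 → r_n = 307.2 kN.
R_n = 2 × 153.6 + 8 × 307.2 = 2765 kN.
Design strength φR_n = 0.75 × 2765 = 2070 kN.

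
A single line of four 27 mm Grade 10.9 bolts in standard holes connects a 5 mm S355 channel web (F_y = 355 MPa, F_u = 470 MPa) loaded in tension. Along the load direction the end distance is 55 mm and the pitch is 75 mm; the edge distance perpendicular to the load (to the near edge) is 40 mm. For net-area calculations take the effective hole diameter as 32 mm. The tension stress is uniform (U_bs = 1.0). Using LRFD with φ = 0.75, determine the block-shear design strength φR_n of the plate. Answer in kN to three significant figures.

Shear plane L_v = 55 + 3·75 = 280 mm; A_gv = 280 × 5 = 1400 mm².
A_nv = (280 − 3.5·32) × 5 = 840 mm².
A_nt = (40 − 0.5·32) × 5 = 120 mm².
0.6 F_u A_nv = 236.9 kN; 0.6 F_y A_gv = 298.2 kN → shear rupture governs the shear term.
R_n = 236.9 + 1.0 × 470 × 120 / 1000 = 293.3 kN.
Design strength φR_n = 0.75 × 293.3 = 220 kN.

220 kN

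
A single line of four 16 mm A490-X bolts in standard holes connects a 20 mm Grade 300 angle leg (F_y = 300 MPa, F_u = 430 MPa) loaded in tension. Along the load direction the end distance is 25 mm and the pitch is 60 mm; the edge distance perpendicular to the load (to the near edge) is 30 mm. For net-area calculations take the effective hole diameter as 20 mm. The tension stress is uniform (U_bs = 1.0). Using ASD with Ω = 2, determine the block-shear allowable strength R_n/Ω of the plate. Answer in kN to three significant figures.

Shear plane L_v = 25 + 3·60 = 205 mm; A_gv = 205 × 20 = 4100 mm².
A_nv = (205 − 3.5·20) × 20 = 2700 mm².
A_nt = (30 − 0.5·20) × 20 = 400 mm².
0.6 F_u A_nv = 696.6 kN; 0.6 F_y A_gv = 738 kN → shear rupture governs the shear term.
R_n = 696.6 + 1.0 × 430 × 400 / 1000 = 868.6 kN.
Allowable strength R_n/Ω = 868.6 / 2 = 434 kN.

434 kN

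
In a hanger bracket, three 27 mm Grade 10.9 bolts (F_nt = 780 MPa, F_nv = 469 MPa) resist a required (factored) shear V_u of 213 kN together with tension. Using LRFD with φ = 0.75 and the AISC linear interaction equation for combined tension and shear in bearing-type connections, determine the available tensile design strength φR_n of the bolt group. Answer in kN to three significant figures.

952 kN

A_b = π·27²/4 = 572.6 mm²; f_rv = 213 × 1000 / (3 × 572.6) = 124 MPa.
F'_nt = 1.3 F_nt − (F_nt / φF_nv) f_rv = 1.3·780 − (780/(0.75·469))·124 = 739 MPa, capped at F_nt → F'_nt = 739 MPa.
R_n = F'_nt · A_b · n = 739 × 572.6 × 3 / 1000 = 1269 kN.
Design strength φR_n = 0.75 × 1269 = 952 kN.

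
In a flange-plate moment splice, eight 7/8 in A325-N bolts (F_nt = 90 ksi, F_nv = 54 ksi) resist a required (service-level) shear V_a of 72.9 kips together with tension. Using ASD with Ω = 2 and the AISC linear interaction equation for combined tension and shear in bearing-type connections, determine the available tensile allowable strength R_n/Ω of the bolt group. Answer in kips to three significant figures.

A_b = π·0.875²/4 = 0.6013 in²; f_rv = 72.9 / (8 × 0.6013) = 15.15 ksi.
F'_nt = 1.3 F_nt − (Ω F_nt / F_nv) f_rv = 1.3·90 − (2·90/54)·15.15 = 66.49 ksi, capped at F_nt → F'_nt = 66.49 ksi.
R_n = F'_nt · A_b · n = 66.49 × 0.6013 × 8 = 319.8 kips.
Allowable strength R_n/Ω = 319.8 / 2 = 160 kips.

160 kips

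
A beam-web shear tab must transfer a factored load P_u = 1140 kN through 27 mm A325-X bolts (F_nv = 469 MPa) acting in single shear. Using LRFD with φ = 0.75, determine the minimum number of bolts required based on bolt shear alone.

A_b = π·27²/4 = 572.6 mm².
Per-bolt design strength φR_n = 0.75 × 469 × 572.6 × 1 / 1000 = 201.4 kN.
n ≥ 1140 / 201.4 = 5.66 → use 6 bolts.

6 bolts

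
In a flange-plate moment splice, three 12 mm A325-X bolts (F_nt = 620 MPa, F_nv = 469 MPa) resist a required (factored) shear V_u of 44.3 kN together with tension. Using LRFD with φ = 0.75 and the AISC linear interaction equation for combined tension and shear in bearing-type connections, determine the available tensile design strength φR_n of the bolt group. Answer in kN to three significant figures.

147 kN

A_b = π·12²/4 = 113.1 mm²; f_rv = 44.3 × 1000 / (3 × 113.1) = 130.6 MPa.
F'_nt = 1.3 F_nt − (F_nt / φF_nv) f_rv = 1.3·620 − (620/(0.75·469))·130.6 = 575.9 MPa, capped at F_nt → F'_nt = 575.9 MPa.
R_n = F'_nt · A_b · n = 575.9 × 113.1 × 3 / 1000 = 195.4 kN.
Design strength φR_n = 0.75 × 195.4 = 147 kN.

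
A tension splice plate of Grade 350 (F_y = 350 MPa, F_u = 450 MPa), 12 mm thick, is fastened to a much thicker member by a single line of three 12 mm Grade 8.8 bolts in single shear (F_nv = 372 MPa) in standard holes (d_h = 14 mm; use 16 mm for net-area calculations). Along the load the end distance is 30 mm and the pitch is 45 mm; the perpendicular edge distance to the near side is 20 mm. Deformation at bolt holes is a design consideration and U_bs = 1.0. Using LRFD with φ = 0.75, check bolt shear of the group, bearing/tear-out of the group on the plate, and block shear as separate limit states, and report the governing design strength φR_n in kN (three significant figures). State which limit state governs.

94.7 kN (bolt shear governs)

Bolt shear: A_b = π·12²/4 = 113.1 mm²; R_n = 372 × 113.1 × 3 × 1 / 1000 = 126.2 kN → 0.75 × 126.2 = 94.7 kN.
Bearing: edge l_c = 23, r_n = 149 kN; interior l_c = 31, r_n = 155.5 kN; R_n = 149 + 2·155.5 = 460.1 kN → 345 kN.
Block shear: A_gv = 1440, A_nv = 960, A_nt = 144 mm²; R_n = min(0.6F_uA_nv, 0.6F_yA_gv) + U_bs·F_u·A_nt = 324 kN → 243 kN.
Bolt shear governs: 94.7 kN.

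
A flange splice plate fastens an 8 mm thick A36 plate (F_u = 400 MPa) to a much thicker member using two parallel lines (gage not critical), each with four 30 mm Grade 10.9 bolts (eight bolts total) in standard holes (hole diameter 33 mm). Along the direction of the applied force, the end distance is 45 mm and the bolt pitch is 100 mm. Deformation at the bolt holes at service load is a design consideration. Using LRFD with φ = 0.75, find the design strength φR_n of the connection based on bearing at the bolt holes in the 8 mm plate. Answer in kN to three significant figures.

1200 kN

Per bolt r_n = 1.2 l_c t F_u ≤ 2.4 d t F_u; upper limit = 2.4 × 30 × 8 × 400 / 1000 = 230.4 kN.
Edge bolt: l_c = 45 − 33/2 = 28.5 mm → 1.2 × 28.5 × 8 × 400 / 1000 = 109.4 → r_n = 109.4 kN.
Interior bolts: l_c = 100 − 33 = 67 mm → 1.2 × 67 × 8 × 400 / 1000 = 257.3 → r_n = 230.4 kN.
R_n = 2 × 109.4 + 6 × 230.4 = 1601 kN.
Design strength φR_n = 0.75 × 1601 = 1200 kN.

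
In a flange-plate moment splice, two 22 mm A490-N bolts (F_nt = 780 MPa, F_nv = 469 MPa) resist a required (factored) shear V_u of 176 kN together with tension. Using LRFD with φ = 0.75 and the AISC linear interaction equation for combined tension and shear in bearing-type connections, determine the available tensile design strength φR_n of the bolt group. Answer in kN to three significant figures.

285 kN

A_b = π·22²/4 = 380.1 mm²; f_rv = 176 × 1000 / (2 × 380.1) = 231.5 MPa.
F'_nt = 1.3 F_nt − (F_nt / φF_nv) f_rv = 1.3·780 − (780/(0.75·469))·231.5 = 500.7 MPa, capped at F_nt → F'_nt = 500.7 MPa.
R_n = F'_nt · A_b · n = 500.7 × 380.1 × 2 / 1000 = 380.6 kN.
Design strength φR_n = 0.75 × 380.6 = 285 kN.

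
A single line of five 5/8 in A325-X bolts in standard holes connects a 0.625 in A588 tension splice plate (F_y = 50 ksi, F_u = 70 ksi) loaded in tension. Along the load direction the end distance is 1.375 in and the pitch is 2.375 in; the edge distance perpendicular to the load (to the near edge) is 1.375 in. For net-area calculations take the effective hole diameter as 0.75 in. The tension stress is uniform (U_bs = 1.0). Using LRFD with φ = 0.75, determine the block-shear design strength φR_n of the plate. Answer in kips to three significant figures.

Shear plane L_v = 1.375 + 4·2.375 = 10.88 in; A_gv = 10.88 × 0.625 = 6.797 in².
A_nv = (10.88 − 4.5·0.75) × 0.625 = 4.688 in².
A_nt = (1.375 − 0.5·0.75) × 0.625 = 0.625 in².
0.6 F_u A_nv = 196.9 kips; 0.6 F_y A_gv = 203.9 kips → shear rupture governs the shear term.
R_n = 196.9 + 1.0 × 70 × 0.625 = 240.6 kips.
Design strength φR_n = 0.75 × 240.6 = 180 kips.

180 kips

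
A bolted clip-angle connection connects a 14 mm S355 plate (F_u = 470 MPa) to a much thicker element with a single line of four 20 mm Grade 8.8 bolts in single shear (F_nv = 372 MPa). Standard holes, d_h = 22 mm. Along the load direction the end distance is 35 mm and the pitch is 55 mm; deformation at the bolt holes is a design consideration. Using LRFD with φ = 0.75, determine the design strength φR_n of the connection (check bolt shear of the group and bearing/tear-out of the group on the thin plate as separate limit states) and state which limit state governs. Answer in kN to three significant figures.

351 kN (bolt shear governs)

Bolt shear: A_b = π·20²/4 = 314.2 mm²; R_n = 372 × 314.2 × 4 × 1 / 1000 = 467.5 kN → 0.75 × 467.5 = 351 kN.
Bearing (1.2 l_c t F_u ≤ 2.4 d t F_u): upper limit = 2.4·20·14·470 / 1000 = 315.8 kN.
  Edge l_c = 35 − 22/2 = 24 → r_n = 189.5 kN; interior l_c = 55 − 22 = 33 → r_n = 260.6 kN.
  R_n,bearing = 1·189.5 + 3·260.6 = 971.2 kN → 0.75 × 971.2 = 728 kN.
Bolt shear governs: 351 kN.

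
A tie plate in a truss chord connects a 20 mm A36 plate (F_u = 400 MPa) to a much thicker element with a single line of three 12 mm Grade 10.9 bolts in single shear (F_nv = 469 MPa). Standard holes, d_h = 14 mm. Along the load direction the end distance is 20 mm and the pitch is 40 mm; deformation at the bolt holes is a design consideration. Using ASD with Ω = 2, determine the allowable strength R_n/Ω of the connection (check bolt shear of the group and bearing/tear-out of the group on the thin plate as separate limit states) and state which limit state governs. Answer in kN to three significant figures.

Bolt shear: A_b = π·12²/4 = 113.1 mm²; R_n = 469 × 113.1 × 3 × 1 / 1000 = 159.1 kN → 159.1 / 2 = 79.6 kN.
Bearing (1.2 l_c t F_u ≤ 2.4 d t F_u): upper limit = 2.4·12·20·400 / 1000 = 230.4 kN.
  Edge l_c = 20 − 14/2 = 13 → r_n = 124.8 kN; interior l_c = 40 − 14 = 26 → r_n = 230.4 kN.
  R_n,bearing = 1·124.8 + 2·230.4 = 585.6 kN → 585.6 / 2 = 293 kN.
Bolt shear governs: 79.6 kN.

79.6 kN (bolt shear governs)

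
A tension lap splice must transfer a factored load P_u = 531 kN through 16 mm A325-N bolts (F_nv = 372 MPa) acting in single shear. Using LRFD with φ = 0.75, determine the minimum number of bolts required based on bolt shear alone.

10 bolts

A_b = π·16²/4 = 201.1 mm².
Per-bolt design strength φR_n = 0.75 × 372 × 201.1 × 1 / 1000 = 56.1 kN.
n ≥ 531 / 56.1 = 9.466 → use 10 bolts.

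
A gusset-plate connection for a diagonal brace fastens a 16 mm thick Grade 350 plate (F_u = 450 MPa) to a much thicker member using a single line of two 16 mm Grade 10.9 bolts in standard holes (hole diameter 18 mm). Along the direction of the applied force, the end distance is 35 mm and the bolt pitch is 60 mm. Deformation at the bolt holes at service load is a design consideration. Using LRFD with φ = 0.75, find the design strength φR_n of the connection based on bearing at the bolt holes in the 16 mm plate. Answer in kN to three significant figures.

376 kN

Per bolt r_n = 1.2 l_c t F_u ≤ 2.4 d t F_u; upper limit = 2.4 × 16 × 16 × 450 / 1000 = 276.5 kN.
Edge bolt: l_c = 35 − 18/2 = 26 mm → 1.2 × 26 × 16 × 450 / 1000 = 224.6 → r_n = 224.6 kN.
Interior bolts: l_c = 60 − 18 = 42 mm → 1.2 × 42 × 16 × 450 / 1000 = 362.9 → r_n = 276.5 kN.
R_n = 1 × 224.6 + 1 × 276.5 = 501.1 kN.
Design strength φR_n = 0.75 × 501.1 = 376 kN.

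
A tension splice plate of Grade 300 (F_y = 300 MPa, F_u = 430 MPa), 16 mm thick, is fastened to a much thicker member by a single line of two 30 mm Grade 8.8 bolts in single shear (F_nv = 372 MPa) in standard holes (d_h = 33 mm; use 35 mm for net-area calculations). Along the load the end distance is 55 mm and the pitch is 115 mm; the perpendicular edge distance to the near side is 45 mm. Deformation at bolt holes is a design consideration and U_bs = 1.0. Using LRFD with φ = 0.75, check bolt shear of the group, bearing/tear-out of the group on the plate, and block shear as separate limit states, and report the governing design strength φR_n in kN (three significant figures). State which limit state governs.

394 kN (bolt shear governs)

Bolt shear: A_b = π·30²/4 = 706.9 mm²; R_n = 372 × 706.9 × 2 × 1 / 1000 = 525.9 kN → 0.75 × 525.9 = 394 kN.
Bearing: edge l_c = 38.5, r_n = 317.9 kN; interior l_c = 82, r_n = 495.4 kN; R_n = 317.9 + 1·495.4 = 813.2 kN → 610 kN.
Block shear: A_gv = 2720, A_nv = 1880, A_nt = 440 mm²; R_n = min(0.6F_uA_nv, 0.6F_yA_gv) + U_bs·F_u·A_nt = 674.2 kN → 506 kN.
Bolt shear governs: 394 kN.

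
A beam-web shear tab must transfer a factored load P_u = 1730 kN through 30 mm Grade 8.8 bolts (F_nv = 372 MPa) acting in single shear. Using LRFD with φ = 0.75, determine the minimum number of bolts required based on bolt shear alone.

9 bolts

A_b = π·30²/4 = 706.9 mm².
Per-bolt design strength φR_n = 0.75 × 372 × 706.9 × 1 / 1000 = 197.2 kN.
n ≥ 1730 / 197.2 = 8.772 → use 9 bolts.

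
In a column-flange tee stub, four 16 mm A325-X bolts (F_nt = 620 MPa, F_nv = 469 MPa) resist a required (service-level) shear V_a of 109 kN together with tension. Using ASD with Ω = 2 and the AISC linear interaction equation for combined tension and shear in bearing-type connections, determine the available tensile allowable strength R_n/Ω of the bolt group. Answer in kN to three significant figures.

180 kN

A_b = π·16²/4 = 201.1 mm²; f_rv = 109 × 1000 / (4 × 201.1) = 135.5 MPa.
F'_nt = 1.3 F_nt − (Ω F_nt / F_nv) f_rv = 1.3·620 − (2·620/469)·135.5 = 447.7 MPa, capped at F_nt → F'_nt = 447.7 MPa.
R_n = F'_nt · A_b · n = 447.7 × 201.1 × 4 / 1000 = 360 kN.
Allowable strength R_n/Ω = 360 / 2 = 180 kN.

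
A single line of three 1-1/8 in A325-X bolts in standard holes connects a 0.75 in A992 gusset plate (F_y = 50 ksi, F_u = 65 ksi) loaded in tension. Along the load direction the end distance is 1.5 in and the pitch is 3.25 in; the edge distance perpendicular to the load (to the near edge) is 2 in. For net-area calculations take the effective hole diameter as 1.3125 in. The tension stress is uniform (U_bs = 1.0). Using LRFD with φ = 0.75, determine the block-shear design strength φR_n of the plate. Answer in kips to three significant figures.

153 kips

Shear plane L_v = 1.5 + 2·3.25 = 8 in; A_gv = 8 × 0.75 = 6 in².
A_nv = (8 − 2.5·1.3125) × 0.75 = 3.539 in².
A_nt = (2 − 0.5·1.3125) × 0.75 = 1.008 in².
0.6 F_u A_nv = 138 kips; 0.6 F_y A_gv = 180 kips → shear rupture governs the shear term.
R_n = 138 + 1.0 × 65 × 1.008 = 203.5 kips.
Design strength φR_n = 0.75 × 203.5 = 153 kips.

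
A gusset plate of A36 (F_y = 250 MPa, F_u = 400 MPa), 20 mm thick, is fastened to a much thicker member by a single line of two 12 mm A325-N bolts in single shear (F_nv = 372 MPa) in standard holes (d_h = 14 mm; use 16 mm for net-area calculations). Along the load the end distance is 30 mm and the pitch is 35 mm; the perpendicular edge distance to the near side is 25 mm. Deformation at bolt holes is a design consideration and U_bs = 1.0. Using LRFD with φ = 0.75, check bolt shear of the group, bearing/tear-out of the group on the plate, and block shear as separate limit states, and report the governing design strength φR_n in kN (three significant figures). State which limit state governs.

Bolt shear: A_b = π·12²/4 = 113.1 mm²; R_n = 372 × 113.1 × 2 × 1 / 1000 = 84.14 kN → 0.75 × 84.14 = 63.1 kN.
Bearing: edge l_c = 23, r_n = 220.8 kN; interior l_c = 21, r_n = 201.6 kN; R_n = 220.8 + 1·201.6 = 422.4 kN → 317 kN.
Block shear: A_gv = 1300, A_nv = 820, A_nt = 340 mm²; R_n = min(0.6F_uA_nv, 0.6F_yA_gv) + U_bs·F_u·A_nt = 331 kN → 248 kN.
Bolt shear governs: 63.1 kN.

63.1 kN (bolt shear governs)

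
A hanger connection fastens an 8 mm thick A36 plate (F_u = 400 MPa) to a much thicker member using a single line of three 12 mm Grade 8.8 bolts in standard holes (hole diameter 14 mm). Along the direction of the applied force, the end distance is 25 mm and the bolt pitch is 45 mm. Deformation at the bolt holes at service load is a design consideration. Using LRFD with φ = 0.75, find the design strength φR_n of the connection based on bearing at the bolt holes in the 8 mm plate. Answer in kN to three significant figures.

Per bolt r_n = 1.2 l_c t F_u ≤ 2.4 d t F_u; upper limit = 2.4 × 12 × 8 × 400 / 1000 = 92.16 kN.
Edge bolt: l_c = 25 − 14/2 = 18 mm → 1.2 × 18 × 8 × 400 / 1000 = 69.12 → r_n = 69.12 kN.
Interior bolts: l_c = 45 − 14 = 31 mm → 1.2 × 31 × 8 × 400 / 1000 = 119 → r_n = 92.16 kN.
R_n = 1 × 69.12 + 2 × 92.16 = 253.4 kN.
Design strength φR_n = 0.75 × 253.4 = 190 kN.

190 kN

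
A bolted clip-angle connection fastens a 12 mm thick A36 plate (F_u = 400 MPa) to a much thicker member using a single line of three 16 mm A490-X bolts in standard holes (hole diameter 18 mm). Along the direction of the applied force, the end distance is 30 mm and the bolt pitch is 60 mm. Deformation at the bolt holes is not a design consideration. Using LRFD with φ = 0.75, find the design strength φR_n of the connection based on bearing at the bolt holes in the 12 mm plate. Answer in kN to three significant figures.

Per bolt r_n = 1.5 l_c t F_u ≤ 3.0 d t F_u; upper limit = 3.0 × 16 × 12 × 400 / 1000 = 230.4 kN.
Edge bolt: l_c = 30 − 18/2 = 21 mm → 1.5 × 21 × 12 × 400 / 1000 = 151.2 → r_n = 151.2 kN.
Interior bolts: l_c = 60 − 18 = 42 mm → 1.5 × 42 × 12 × 400 / 1000 = 302.4 → r_n = 230.4 kN.
R_n = 1 × 151.2 + 2 × 230.4 = 612 kN.
Design strength φR_n = 0.75 × 612 = 459 kN.

459 kN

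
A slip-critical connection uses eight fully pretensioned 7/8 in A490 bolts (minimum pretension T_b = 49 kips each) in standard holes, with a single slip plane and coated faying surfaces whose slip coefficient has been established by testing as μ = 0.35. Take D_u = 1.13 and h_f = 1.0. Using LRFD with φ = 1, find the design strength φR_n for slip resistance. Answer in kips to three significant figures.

R_n = μ · D_u · h_f · T_b · n_s · n_b = 0.35 × 1.13 × 1.0 × 49 × 1 × 8 = 155 kips.
Design strength φR_n = 1 × 155 = 155 kips.

155 kips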